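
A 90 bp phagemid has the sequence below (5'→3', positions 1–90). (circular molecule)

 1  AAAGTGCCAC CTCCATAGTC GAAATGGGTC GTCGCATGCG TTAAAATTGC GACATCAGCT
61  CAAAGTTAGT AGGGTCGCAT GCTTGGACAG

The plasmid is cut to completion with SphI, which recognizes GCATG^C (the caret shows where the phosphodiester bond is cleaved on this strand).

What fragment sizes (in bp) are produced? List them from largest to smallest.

SphI sites (GCATGC) start at positions 34, 77.
SphI cuts after base 5 of each site (before the last base), so after positions 38, 81.
Circular molecule, 2 cuts → 2 fragments:
  39–81 → 43 bp
  82–90 then 1–38 → 9 + 38 = 47 bp
Sorted largest to smallest: 47, 43 bp.

47, 43 bp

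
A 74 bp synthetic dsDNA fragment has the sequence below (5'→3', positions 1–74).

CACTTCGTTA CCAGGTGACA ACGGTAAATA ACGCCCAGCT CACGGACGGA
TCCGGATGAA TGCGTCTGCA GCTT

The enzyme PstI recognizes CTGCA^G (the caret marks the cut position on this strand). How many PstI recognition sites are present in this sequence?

CTGCAG occurs starting at position 66.
PstI cuts at 1 site.

1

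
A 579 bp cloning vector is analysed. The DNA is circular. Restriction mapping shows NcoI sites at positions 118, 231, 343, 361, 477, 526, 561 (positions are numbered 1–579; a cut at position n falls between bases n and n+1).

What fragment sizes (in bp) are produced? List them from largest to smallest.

Circular molecule, 7 cuts → 7 fragments:
  231 − 118 = 113 bp
  343 − 231 = 112 bp
  361 − 343 = 18 bp
  477 − 361 = 116 bp
  526 − 477 = 49 bp
  561 − 526 = 35 bp
  wrap: 579 − 561 + 118 = 136 bp
Sorted largest to smallest: 136, 116, 113, 112, 49, 35, 18 bp.

136, 116, 113, 112, 49, 35, 18 bp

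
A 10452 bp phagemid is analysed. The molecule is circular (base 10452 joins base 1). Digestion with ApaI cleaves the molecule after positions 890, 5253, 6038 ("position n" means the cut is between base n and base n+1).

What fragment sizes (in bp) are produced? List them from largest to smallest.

5304, 4363, 785 bp

Circular molecule, 3 cuts → 3 fragments:
  5253 − 890 = 4363 bp
  6038 − 5253 = 785 bp
  wrap: 10452 − 6038 + 890 = 5304 bp
Sorted largest to smallest: 5304, 4363, 785 bp.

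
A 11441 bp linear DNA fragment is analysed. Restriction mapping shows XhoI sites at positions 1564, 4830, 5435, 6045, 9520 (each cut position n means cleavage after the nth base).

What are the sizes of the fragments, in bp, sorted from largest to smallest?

Linear molecule, 5 cuts → 6 fragments:
  1564 − 0 = 1564 bp
  4830 − 1564 = 3266 bp
  5435 − 4830 = 605 bp
  6045 − 5435 = 610 bp
  9520 − 6045 = 3475 bp
  11441 − 9520 = 1921 bp
Sorted largest to smallest: 3475, 3266, 1921, 1564, 610, 605 bp.

3475, 3266, 1921, 1564, 610, 605 bp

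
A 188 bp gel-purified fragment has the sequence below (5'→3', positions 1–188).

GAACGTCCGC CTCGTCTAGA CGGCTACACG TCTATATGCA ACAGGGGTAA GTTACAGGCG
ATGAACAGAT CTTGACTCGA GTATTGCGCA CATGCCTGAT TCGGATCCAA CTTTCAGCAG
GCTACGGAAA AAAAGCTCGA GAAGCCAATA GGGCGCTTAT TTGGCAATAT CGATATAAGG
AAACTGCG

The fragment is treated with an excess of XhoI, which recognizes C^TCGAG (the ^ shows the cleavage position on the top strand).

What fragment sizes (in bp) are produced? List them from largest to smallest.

76, 60, 52 bp

XhoI sites (CTCGAG) start at positions 76, 136.
XhoI cuts after the first base of each site, so after positions 76, 136.
Linear molecule, 2 cuts → 3 fragments:
  1–76 → 76 bp
  77–136 → 60 bp
  137–188 → 52 bp
Sorted largest to smallest: 76, 60, 52 bp.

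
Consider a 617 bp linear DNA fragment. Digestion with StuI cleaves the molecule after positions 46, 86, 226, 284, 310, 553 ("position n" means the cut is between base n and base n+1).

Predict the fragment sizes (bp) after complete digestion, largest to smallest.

Linear molecule, 6 cuts → 7 fragments:
  46 − 0 = 46 bp
  86 − 46 = 40 bp
  226 − 86 = 140 bp
  284 − 226 = 58 bp
  310 − 284 = 26 bp
  553 − 310 = 243 bp
  617 − 553 = 64 bp
Sorted largest to smallest: 243, 140, 64, 58, 46, 40, 26 bp.

243, 140, 64, 58, 46, 40, 26 bp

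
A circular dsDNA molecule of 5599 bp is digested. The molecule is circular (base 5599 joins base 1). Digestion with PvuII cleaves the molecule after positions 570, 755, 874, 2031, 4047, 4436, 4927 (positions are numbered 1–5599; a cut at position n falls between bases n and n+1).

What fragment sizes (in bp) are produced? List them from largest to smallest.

2016, 1242, 1157, 491, 389, 185, 119 bp

Circular molecule, 7 cuts → 7 fragments:
  755 − 570 = 185 bp
  874 − 755 = 119 bp
  2031 − 874 = 1157 bp
  4047 − 2031 = 2016 bp
  4436 − 4047 = 389 bp
  4927 − 4436 = 491 bp
  wrap: 5599 − 4927 + 570 = 1242 bp
Sorted largest to smallest: 2016, 1242, 1157, 491, 389, 185, 119 bp.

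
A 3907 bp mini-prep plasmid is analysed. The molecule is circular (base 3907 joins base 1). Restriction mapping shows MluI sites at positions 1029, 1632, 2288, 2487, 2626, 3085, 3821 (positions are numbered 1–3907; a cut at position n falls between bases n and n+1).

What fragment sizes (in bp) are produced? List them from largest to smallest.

Circular molecule, 7 cuts → 7 fragments:
  1632 − 1029 = 603 bp
  2288 − 1632 = 656 bp
  2487 − 2288 = 199 bp
  2626 − 2487 = 139 bp
  3085 − 2626 = 459 bp
  3821 − 3085 = 736 bp
  wrap: 3907 − 3821 + 1029 = 1115 bp
Sorted largest to smallest: 1115, 736, 656, 603, 459, 199, 139 bp.

1115, 736, 656, 603, 459, 199, 139 bp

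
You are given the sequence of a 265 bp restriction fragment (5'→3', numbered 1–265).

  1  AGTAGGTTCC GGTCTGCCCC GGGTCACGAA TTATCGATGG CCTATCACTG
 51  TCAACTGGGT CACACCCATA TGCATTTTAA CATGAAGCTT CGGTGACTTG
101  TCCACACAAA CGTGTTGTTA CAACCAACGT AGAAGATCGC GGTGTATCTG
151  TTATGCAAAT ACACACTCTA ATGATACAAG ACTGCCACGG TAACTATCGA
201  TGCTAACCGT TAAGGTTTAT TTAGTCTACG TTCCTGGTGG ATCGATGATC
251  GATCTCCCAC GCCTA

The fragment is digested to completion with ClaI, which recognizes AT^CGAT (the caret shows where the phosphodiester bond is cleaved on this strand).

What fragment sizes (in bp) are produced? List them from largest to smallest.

163, 45, 34, 16, 7 bp

ClaI sites (ATCGAT) start at positions 33, 196, 241, 248.
ClaI cuts after base 2 of each site, so after positions 34, 197, 242, 249.
Linear molecule, 4 cuts → 5 fragments:
  1–34 → 34 bp
  35–197 → 163 bp
  198–242 → 45 bp
  243–249 → 7 bp
  250–265 → 16 bp
Sorted largest to smallest: 163, 45, 34, 16, 7 bp.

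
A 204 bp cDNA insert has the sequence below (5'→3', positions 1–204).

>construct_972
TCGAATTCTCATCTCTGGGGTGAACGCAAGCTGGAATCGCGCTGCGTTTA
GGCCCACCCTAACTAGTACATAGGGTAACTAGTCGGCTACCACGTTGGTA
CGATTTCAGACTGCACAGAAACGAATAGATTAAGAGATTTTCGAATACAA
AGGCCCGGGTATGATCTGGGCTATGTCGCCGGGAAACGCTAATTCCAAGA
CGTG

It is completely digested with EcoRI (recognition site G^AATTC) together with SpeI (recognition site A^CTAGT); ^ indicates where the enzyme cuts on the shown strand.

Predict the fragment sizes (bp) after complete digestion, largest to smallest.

126, 59, 16, 3 bp

The EcoRI site (GAATTC) starts at position 3.
EcoRI cuts after the first base of each site, so after position 3.
SpeI sites (ACTAGT) start at positions 62, 78.
SpeI cuts after the first base of each site, so after positions 62, 78.
Combined cut positions: 3, 62, 78.
Linear molecule, 3 cuts → 4 fragments:
  1–3 → 3 bp
  4–62 → 59 bp
  63–78 → 16 bp
  79–204 → 126 bp
Sorted largest to smallest: 126, 59, 16, 3 bp.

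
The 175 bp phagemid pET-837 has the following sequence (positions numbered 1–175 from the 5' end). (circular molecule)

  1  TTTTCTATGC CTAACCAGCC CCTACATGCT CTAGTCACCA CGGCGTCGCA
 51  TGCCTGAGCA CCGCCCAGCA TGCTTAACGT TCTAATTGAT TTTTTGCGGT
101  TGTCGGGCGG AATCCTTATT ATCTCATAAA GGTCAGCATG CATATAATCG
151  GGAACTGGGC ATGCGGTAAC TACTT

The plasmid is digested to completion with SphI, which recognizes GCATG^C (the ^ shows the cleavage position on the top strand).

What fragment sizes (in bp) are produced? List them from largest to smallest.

68, 64, 23, 20 bp

SphI sites (GCATGC) start at positions 48, 68, 136, 159.
SphI cuts after base 5 of each site (before the last base), so after positions 52, 72, 140, 163.
Circular molecule, 4 cuts → 4 fragments:
  53–72 → 20 bp
  73–140 → 68 bp
  141–163 → 23 bp
  164–175 then 1–52 → 12 + 52 = 64 bp
Sorted largest to smallest: 68, 64, 23, 20 bp.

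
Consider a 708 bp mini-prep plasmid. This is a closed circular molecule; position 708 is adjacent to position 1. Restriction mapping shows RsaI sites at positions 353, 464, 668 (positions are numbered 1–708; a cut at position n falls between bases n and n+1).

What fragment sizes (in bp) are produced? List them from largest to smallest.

Circular molecule, 3 cuts → 3 fragments:
  464 − 353 = 111 bp
  668 − 464 = 204 bp
  wrap: 708 − 668 + 353 = 393 bp
Sorted largest to smallest: 393, 204, 111 bp.

393, 204, 111 bp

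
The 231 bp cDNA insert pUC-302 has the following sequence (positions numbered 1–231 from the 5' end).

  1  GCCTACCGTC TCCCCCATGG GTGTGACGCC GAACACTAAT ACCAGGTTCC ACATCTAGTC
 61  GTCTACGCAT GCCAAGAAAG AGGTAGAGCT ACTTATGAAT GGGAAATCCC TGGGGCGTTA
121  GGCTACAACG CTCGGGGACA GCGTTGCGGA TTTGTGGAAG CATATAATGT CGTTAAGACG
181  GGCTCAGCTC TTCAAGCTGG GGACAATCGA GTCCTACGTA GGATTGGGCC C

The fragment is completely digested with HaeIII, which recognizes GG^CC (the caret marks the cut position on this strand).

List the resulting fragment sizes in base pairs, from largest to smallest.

The HaeIII site (GGCC) starts at position 227.
HaeIII cuts after base 2 of each site, so after position 228.
Linear molecule, 1 cut → 2 fragments:
  1–228 → 228 bp
  229–231 → 3 bp
Sorted largest to smallest: 228, 3 bp.

228, 3 bp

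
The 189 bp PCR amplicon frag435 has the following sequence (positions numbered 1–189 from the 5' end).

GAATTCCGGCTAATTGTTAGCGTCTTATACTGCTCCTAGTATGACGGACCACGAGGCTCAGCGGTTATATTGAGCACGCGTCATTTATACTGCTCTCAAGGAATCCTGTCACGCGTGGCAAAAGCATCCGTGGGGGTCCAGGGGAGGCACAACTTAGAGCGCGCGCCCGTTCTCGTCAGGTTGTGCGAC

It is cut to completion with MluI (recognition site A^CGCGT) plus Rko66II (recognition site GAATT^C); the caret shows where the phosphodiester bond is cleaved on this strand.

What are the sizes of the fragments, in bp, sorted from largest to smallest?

78, 71, 35, 5 bp

MluI sites (ACGCGT) start at positions 76, 111.
MluI cuts after the first base of each site, so after positions 76, 111.
The Rko66II site (GAATTC) starts at position 1.
Rko66II cuts after base 5 of each site (before the last base), so after position 5.
Combined cut positions: 5, 76, 111.
Linear molecule, 3 cuts → 4 fragments:
  1–5 → 5 bp
  6–76 → 71 bp
  77–111 → 35 bp
  112–189 → 78 bp
Sorted largest to smallest: 78, 71, 35, 5 bp.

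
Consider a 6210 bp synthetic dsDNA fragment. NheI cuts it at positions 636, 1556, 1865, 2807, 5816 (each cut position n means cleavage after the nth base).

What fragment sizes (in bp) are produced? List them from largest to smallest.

3009, 942, 920, 636, 394, 309 bp

Linear molecule, 5 cuts → 6 fragments:
  636 − 0 = 636 bp
  1556 − 636 = 920 bp
  1865 − 1556 = 309 bp
  2807 − 1865 = 942 bp
  5816 − 2807 = 3009 bp
  6210 − 5816 = 394 bp
Sorted largest to smallest: 3009, 942, 920, 636, 394, 309 bp.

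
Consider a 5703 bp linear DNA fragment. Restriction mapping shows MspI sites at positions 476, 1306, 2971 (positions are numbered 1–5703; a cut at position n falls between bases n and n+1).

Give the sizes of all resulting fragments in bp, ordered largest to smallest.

Linear molecule, 3 cuts → 4 fragments:
  476 − 0 = 476 bp
  1306 − 476 = 830 bp
  2971 − 1306 = 1665 bp
  5703 − 2971 = 2732 bp
Sorted largest to smallest: 2732, 1665, 830, 476 bp.

2732, 1665, 830, 476 bp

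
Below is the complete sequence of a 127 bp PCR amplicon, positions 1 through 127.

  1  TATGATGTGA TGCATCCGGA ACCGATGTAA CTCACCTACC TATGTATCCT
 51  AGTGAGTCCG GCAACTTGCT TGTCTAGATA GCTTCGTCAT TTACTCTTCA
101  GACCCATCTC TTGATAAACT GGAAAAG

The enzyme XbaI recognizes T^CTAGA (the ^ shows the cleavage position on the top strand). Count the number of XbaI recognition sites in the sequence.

TCTAGA occurs starting at position 73.
XbaI cuts at 1 site.

1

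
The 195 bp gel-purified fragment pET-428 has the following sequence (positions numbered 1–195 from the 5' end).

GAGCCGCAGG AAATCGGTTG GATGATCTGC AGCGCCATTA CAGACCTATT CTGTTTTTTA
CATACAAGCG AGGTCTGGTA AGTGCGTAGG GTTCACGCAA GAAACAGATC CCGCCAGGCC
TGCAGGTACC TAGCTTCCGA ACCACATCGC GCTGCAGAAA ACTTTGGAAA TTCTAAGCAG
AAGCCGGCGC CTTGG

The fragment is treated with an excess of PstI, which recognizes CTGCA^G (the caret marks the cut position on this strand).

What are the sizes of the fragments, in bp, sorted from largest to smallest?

93, 39, 32, 31 bp

PstI sites (CTGCAG) start at positions 27, 120, 152.
PstI cuts after base 5 of each site (before the last base), so after positions 31, 124, 156.
Linear molecule, 3 cuts → 4 fragments:
  1–31 → 31 bp
  32–124 → 93 bp
  125–156 → 32 bp
  157–195 → 39 bp
Sorted largest to smallest: 93, 39, 32, 31 bp.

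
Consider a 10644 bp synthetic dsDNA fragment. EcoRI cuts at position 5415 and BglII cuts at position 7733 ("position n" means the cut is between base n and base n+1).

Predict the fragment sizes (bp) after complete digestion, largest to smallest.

Combined cut positions (sorted): 5415, 7733.
Linear molecule, 2 cuts → 3 fragments:
  5415 − 0 = 5415 bp
  7733 − 5415 = 2318 bp
  10644 − 7733 = 2911 bp
Sorted largest to smallest: 5415, 2911, 2318 bp.

5415, 2911, 2318 bp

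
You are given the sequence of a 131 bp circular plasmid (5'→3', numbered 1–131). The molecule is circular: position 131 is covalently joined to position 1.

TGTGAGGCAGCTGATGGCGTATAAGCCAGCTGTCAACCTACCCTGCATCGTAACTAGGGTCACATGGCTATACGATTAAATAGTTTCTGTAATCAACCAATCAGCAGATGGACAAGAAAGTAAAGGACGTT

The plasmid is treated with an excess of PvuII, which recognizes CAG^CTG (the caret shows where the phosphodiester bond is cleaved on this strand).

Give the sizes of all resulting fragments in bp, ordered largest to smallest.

PvuII sites (CAGCTG) start at positions 8, 27.
PvuII cuts after base 3 of each site, so after positions 10, 29.
Circular molecule, 2 cuts → 2 fragments:
  11–29 → 19 bp
  30–131 then 1–10 → 102 + 10 = 112 bp
Sorted largest to smallest: 112, 19 bp.

112, 19 bp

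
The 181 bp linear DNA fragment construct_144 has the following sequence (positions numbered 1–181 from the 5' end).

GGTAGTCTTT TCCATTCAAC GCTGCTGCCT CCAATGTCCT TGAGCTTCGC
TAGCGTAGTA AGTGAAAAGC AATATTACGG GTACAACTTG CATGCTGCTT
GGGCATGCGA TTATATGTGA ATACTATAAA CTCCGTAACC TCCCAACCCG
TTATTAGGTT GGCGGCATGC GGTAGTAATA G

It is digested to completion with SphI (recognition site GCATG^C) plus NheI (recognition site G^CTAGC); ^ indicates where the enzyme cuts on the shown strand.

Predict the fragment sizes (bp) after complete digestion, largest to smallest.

62, 49, 45, 13, 12 bp

SphI sites (GCATGC) start at positions 90, 103, 165.
SphI cuts after base 5 of each site (before the last base), so after positions 94, 107, 169.
The NheI site (GCTAGC) starts at position 49.
NheI cuts after the first base of each site, so after position 49.
Combined cut positions: 49, 94, 107, 169.
Linear molecule, 4 cuts → 5 fragments:
  1–49 → 49 bp
  50–94 → 45 bp
  95–107 → 13 bp
  108–169 → 62 bp
  170–181 → 12 bp
Sorted largest to smallest: 62, 49, 45, 13, 12 bp.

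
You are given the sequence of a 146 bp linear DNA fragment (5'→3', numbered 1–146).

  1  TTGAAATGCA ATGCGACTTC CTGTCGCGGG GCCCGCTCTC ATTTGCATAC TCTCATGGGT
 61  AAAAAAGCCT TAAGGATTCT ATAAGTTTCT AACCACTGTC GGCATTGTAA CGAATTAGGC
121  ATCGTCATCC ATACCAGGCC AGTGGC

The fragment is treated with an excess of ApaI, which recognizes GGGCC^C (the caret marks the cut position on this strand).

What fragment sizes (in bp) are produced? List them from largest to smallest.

The ApaI site (GGGCCC) starts at position 29.
ApaI cuts after base 5 of each site (before the last base), so after position 33.
Linear molecule, 1 cut → 2 fragments:
  1–33 → 33 bp
  34–146 → 113 bp
Sorted largest to smallest: 113, 33 bp.

113, 33 bp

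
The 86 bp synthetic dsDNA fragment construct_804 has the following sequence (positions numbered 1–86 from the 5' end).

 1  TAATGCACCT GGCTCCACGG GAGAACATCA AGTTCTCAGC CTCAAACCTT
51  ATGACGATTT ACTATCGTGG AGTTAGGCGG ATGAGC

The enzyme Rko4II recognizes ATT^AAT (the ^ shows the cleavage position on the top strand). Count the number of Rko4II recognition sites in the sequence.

0

No occurrence of ATTAAT is present in the sequence.
Rko4II does not cut: 0 sites.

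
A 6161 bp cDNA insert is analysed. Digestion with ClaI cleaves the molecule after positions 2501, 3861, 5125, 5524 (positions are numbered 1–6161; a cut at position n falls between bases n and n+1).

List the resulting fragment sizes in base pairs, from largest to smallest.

Linear molecule, 4 cuts → 5 fragments:
  2501 − 0 = 2501 bp
  3861 − 2501 = 1360 bp
  5125 − 3861 = 1264 bp
  5524 − 5125 = 399 bp
  6161 − 5524 = 637 bp
Sorted largest to smallest: 2501, 1360, 1264, 637, 399 bp.

2501, 1360, 1264, 637, 399 bp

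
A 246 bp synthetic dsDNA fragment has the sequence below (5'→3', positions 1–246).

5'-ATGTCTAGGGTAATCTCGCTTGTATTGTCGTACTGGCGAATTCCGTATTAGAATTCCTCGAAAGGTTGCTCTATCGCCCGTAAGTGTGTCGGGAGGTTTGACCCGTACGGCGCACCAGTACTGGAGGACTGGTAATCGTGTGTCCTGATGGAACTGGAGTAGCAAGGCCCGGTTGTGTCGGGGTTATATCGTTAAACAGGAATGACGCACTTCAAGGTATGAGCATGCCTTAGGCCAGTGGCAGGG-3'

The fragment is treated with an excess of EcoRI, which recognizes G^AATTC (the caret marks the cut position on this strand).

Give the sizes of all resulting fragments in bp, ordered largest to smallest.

195, 38, 13 bp

EcoRI sites (GAATTC) start at positions 38, 51.
EcoRI cuts after the first base of each site, so after positions 38, 51.
Linear molecule, 2 cuts → 3 fragments:
  1–38 → 38 bp
  39–51 → 13 bp
  52–246 → 195 bp
Sorted largest to smallest: 195, 38, 13 bp.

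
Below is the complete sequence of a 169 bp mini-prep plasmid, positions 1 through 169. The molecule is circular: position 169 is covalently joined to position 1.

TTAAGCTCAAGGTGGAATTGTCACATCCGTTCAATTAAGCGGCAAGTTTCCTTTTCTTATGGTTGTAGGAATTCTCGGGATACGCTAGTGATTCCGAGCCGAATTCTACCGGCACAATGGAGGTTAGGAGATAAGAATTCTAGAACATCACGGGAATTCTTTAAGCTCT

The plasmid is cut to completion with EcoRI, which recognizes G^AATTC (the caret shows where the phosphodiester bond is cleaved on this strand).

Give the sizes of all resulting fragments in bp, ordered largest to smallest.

EcoRI sites (GAATTC) start at positions 69, 101, 135, 154.
EcoRI cuts after the first base of each site, so after positions 69, 101, 135, 154.
Circular molecule, 4 cuts → 4 fragments:
  70–101 → 32 bp
  102–135 → 34 bp
  136–154 → 19 bp
  155–169 then 1–69 → 15 + 69 = 84 bp
Sorted largest to smallest: 84, 34, 32, 19 bp.

84, 34, 32, 19 bp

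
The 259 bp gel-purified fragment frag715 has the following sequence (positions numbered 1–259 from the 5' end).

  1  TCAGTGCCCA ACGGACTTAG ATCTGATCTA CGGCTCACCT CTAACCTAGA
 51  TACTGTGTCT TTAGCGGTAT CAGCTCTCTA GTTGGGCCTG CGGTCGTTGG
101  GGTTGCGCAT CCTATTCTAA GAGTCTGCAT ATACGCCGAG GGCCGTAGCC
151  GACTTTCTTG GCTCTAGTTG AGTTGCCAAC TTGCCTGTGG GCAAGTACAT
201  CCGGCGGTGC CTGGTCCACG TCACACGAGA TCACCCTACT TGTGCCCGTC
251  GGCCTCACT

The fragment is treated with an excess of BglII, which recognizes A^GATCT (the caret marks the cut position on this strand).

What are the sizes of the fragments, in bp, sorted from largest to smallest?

240, 19 bp

The BglII site (AGATCT) starts at position 19.
BglII cuts after the first base of each site, so after position 19.
Linear molecule, 1 cut → 2 fragments:
  1–19 → 19 bp
  20–259 → 240 bp
Sorted largest to smallest: 240, 19 bp.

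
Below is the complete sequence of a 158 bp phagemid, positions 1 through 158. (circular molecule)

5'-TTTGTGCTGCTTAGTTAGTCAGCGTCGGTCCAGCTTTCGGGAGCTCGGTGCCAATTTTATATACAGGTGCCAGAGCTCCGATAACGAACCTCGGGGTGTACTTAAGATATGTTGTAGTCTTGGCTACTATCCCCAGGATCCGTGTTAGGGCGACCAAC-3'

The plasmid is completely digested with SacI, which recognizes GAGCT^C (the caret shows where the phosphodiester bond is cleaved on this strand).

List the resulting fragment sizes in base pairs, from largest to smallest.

126, 32 bp

SacI sites (GAGCTC) start at positions 41, 73.
SacI cuts after base 5 of each site (before the last base), so after positions 45, 77.
Circular molecule, 2 cuts → 2 fragments:
  46–77 → 32 bp
  78–158 then 1–45 → 81 + 45 = 126 bp
Sorted largest to smallest: 126, 32 bp.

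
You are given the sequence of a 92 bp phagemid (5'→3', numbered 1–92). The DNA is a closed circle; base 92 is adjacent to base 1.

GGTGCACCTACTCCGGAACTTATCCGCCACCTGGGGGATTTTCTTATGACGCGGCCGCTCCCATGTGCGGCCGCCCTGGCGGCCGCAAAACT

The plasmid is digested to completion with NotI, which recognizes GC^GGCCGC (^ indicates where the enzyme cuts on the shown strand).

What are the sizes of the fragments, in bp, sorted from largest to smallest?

NotI sites (GCGGCCGC) start at positions 51, 67, 79.
NotI cuts after base 2 of each site, so after positions 52, 68, 80.
Circular molecule, 3 cuts → 3 fragments:
  53–68 → 16 bp
  69–80 → 12 bp
  81–92 then 1–52 → 12 + 52 = 64 bp
Sorted largest to smallest: 64, 16, 12 bp.

64, 16, 12 bp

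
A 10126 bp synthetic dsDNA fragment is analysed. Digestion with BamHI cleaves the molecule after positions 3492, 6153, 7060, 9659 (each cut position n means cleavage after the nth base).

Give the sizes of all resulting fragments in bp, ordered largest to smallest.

Linear molecule, 4 cuts → 5 fragments:
  3492 − 0 = 3492 bp
  6153 − 3492 = 2661 bp
  7060 − 6153 = 907 bp
  9659 − 7060 = 2599 bp
  10126 − 9659 = 467 bp
Sorted largest to smallest: 3492, 2661, 2599, 907, 467 bp.

3492, 2661, 2599, 907, 467 bp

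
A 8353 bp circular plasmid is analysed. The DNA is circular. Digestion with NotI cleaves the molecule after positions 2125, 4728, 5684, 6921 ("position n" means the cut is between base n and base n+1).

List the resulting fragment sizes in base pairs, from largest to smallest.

Circular molecule, 4 cuts → 4 fragments:
  4728 − 2125 = 2603 bp
  5684 − 4728 = 956 bp
  6921 − 5684 = 1237 bp
  wrap: 8353 − 6921 + 2125 = 3557 bp
Sorted largest to smallest: 3557, 2603, 1237, 956 bp.

3557, 2603, 1237, 956 bp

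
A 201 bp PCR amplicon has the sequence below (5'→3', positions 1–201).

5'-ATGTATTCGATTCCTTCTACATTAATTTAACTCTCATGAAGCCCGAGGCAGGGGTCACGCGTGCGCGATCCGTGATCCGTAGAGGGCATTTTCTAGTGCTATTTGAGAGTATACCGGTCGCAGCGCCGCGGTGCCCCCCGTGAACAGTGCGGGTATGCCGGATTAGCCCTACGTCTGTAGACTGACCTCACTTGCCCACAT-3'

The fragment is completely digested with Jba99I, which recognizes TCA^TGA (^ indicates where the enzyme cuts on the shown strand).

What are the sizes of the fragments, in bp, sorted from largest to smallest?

165, 36 bp

The Jba99I site (TCATGA) starts at position 34.
Jba99I cuts after base 3 of each site, so after position 36.
Linear molecule, 1 cut → 2 fragments:
  1–36 → 36 bp
  37–201 → 165 bp
Sorted largest to smallest: 165, 36 bp.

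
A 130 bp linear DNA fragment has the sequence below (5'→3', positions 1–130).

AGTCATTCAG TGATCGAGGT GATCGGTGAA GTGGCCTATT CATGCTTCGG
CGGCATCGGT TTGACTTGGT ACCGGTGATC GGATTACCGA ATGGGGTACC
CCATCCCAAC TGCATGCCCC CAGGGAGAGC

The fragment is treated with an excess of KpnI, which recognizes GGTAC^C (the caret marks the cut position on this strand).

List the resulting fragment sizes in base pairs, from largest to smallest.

72, 31, 27 bp

KpnI sites (GGTACC) start at positions 68, 95.
KpnI cuts after base 5 of each site (before the last base), so after positions 72, 99.
Linear molecule, 2 cuts → 3 fragments:
  1–72 → 72 bp
  73–99 → 27 bp
  100–130 → 31 bp
Sorted largest to smallest: 72, 31, 27 bp.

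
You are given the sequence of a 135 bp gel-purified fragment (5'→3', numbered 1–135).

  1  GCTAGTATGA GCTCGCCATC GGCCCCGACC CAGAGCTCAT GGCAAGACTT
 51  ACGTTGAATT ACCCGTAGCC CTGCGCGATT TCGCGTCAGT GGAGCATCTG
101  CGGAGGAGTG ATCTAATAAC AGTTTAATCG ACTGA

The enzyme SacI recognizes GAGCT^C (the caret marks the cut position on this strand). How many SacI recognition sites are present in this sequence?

2

GAGCTC occurs starting at positions 9, 33.
SacI cuts at 2 sites.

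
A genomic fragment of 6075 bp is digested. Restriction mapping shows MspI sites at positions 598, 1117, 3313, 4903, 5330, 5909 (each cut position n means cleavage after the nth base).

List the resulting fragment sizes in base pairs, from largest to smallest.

Linear molecule, 6 cuts → 7 fragments:
  598 − 0 = 598 bp
  1117 − 598 = 519 bp
  3313 − 1117 = 2196 bp
  4903 − 3313 = 1590 bp
  5330 − 4903 = 427 bp
  5909 − 5330 = 579 bp
  6075 − 5909 = 166 bp
Sorted largest to smallest: 2196, 1590, 598, 579, 519, 427, 166 bp.

2196, 1590, 598, 579, 519, 427, 166 bp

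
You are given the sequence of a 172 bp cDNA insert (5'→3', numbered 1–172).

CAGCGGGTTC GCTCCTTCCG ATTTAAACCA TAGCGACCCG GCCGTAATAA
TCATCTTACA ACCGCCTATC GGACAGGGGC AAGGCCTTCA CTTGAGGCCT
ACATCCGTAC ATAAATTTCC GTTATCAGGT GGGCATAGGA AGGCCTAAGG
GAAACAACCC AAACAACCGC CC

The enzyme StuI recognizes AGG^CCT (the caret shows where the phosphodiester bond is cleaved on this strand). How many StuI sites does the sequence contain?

AGGCCT occurs starting at positions 82, 95, 141.
StuI cuts at 3 sites.

3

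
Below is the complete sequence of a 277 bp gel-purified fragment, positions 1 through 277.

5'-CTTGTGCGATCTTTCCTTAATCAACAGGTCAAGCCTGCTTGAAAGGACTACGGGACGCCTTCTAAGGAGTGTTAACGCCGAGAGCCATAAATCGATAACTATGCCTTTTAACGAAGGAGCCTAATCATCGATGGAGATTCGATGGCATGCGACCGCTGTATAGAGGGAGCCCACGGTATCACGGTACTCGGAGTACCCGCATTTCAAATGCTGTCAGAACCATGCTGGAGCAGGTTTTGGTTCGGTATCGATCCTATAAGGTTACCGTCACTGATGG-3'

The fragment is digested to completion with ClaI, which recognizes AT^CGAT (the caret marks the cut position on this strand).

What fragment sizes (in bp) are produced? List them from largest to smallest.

ClaI sites (ATCGAT) start at positions 91, 127, 247.
ClaI cuts after base 2 of each site, so after positions 92, 128, 248.
Linear molecule, 3 cuts → 4 fragments:
  1–92 → 92 bp
  93–128 → 36 bp
  129–248 → 120 bp
  249–277 → 29 bp
Sorted largest to smallest: 120, 92, 36, 29 bp.

120, 92, 36, 29 bp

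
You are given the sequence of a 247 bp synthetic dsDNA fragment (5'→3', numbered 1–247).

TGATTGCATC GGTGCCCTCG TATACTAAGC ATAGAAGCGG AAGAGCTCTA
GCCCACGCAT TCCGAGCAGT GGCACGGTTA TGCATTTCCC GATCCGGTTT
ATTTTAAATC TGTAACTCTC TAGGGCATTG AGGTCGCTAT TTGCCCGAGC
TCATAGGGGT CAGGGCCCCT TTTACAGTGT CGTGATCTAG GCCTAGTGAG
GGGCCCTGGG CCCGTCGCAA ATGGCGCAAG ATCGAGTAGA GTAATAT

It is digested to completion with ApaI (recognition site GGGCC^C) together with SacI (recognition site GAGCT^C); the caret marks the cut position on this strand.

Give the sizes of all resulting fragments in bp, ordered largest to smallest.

ApaI sites (GGGCCC) start at positions 163, 201, 208.
ApaI cuts after base 5 of each site (before the last base), so after positions 167, 205, 212.
SacI sites (GAGCTC) start at positions 43, 147.
SacI cuts after base 5 of each site (before the last base), so after positions 47, 151.
Combined cut positions: 47, 151, 167, 205, 212.
Linear molecule, 5 cuts → 6 fragments:
  1–47 → 47 bp
  48–151 → 104 bp
  152–167 → 16 bp
  168–205 → 38 bp
  206–212 → 7 bp
  213–247 → 35 bp
Sorted largest to smallest: 104, 47, 38, 35, 16, 7 bp.

104, 47, 38, 35, 16, 7 bp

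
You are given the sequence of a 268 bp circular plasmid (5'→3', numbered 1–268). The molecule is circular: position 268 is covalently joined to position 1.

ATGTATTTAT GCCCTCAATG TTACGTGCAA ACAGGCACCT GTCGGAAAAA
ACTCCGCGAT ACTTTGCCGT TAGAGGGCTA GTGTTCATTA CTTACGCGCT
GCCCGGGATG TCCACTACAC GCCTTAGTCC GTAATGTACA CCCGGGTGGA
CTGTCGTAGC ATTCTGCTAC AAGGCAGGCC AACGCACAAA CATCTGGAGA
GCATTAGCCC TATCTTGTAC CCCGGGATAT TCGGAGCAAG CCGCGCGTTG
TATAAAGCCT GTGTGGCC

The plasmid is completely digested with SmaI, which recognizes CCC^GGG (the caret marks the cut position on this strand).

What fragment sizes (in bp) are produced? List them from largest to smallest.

SmaI sites (CCCGGG) start at positions 102, 141, 221.
SmaI cuts after base 3 of each site, so after positions 104, 143, 223.
Circular molecule, 3 cuts → 3 fragments:
  105–143 → 39 bp
  144–223 → 80 bp
  224–268 then 1–104 → 45 + 104 = 149 bp
Sorted largest to smallest: 149, 80, 39 bp.

149, 80, 39 bp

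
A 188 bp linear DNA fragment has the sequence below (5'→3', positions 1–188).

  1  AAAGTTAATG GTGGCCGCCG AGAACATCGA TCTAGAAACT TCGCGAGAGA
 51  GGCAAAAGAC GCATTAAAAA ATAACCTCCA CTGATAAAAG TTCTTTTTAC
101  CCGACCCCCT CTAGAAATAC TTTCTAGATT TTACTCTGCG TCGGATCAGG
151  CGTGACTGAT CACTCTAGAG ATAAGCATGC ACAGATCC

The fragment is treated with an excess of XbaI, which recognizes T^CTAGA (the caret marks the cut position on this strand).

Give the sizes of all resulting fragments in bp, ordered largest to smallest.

XbaI sites (TCTAGA) start at positions 31, 110, 123, 164.
XbaI cuts after the first base of each site, so after positions 31, 110, 123, 164.
Linear molecule, 4 cuts → 5 fragments:
  1–31 → 31 bp
  32–110 → 79 bp
  111–123 → 13 bp
  124–164 → 41 bp
  165–188 → 24 bp
Sorted largest to smallest: 79, 41, 31, 24, 13 bp.

79, 41, 31, 24, 13 bp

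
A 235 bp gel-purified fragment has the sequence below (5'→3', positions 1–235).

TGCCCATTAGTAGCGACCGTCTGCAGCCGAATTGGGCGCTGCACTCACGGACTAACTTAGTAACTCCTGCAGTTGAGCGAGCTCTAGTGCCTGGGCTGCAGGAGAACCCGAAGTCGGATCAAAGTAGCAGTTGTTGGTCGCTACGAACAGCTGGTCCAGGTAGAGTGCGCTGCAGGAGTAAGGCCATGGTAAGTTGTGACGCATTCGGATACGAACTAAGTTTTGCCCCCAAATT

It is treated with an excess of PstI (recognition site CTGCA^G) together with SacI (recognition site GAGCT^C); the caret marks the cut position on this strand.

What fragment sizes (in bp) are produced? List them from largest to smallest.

74, 61, 46, 25, 17, 12 bp

PstI sites (CTGCAG) start at positions 21, 67, 96, 170.
PstI cuts after base 5 of each site (before the last base), so after positions 25, 71, 100, 174.
The SacI site (GAGCTC) starts at position 79.
SacI cuts after base 5 of each site (before the last base), so after position 83.
Combined cut positions: 25, 71, 83, 100, 174.
Linear molecule, 5 cuts → 6 fragments:
  1–25 → 25 bp
  26–71 → 46 bp
  72–83 → 12 bp
  84–100 → 17 bp
  101–174 → 74 bp
  175–235 → 61 bp
Sorted largest to smallest: 74, 61, 46, 25, 17, 12 bp.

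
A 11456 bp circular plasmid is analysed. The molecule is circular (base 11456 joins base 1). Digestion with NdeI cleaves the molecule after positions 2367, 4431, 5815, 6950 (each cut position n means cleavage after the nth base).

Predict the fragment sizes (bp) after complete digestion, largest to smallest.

Circular molecule, 4 cuts → 4 fragments:
  4431 − 2367 = 2064 bp
  5815 − 4431 = 1384 bp
  6950 − 5815 = 1135 bp
  wrap: 11456 − 6950 + 2367 = 6873 bp
Sorted largest to smallest: 6873, 2064, 1384, 1135 bp.

6873, 2064, 1384, 1135 bp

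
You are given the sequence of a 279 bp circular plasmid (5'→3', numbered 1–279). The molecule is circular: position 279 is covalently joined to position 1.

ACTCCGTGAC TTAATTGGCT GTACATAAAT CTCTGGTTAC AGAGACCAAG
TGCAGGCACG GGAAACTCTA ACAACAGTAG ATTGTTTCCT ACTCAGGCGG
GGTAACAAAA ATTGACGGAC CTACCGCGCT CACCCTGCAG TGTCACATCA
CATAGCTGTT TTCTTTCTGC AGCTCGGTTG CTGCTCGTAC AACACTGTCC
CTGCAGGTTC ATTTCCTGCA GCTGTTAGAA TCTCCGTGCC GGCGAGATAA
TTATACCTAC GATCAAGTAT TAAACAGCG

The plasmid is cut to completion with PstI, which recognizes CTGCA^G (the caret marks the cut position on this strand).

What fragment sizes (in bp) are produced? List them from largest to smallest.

PstI sites (CTGCAG) start at positions 135, 167, 201, 216.
PstI cuts after base 5 of each site (before the last base), so after positions 139, 171, 205, 220.
Circular molecule, 4 cuts → 4 fragments:
  140–171 → 32 bp
  172–205 → 34 bp
  206–220 → 15 bp
  221–279 then 1–139 → 59 + 139 = 198 bp
Sorted largest to smallest: 198, 34, 32, 15 bp.

198, 34, 32, 15 bp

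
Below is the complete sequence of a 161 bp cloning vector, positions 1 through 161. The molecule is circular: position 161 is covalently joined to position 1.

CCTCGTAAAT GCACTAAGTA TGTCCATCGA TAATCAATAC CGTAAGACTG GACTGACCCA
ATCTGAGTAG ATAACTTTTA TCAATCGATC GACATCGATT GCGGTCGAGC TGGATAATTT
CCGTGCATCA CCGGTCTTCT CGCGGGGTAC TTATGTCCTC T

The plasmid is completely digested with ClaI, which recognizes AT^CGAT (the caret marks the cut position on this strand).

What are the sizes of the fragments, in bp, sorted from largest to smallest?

ClaI sites (ATCGAT) start at positions 26, 84, 94.
ClaI cuts after base 2 of each site, so after positions 27, 85, 95.
Circular molecule, 3 cuts → 3 fragments:
  28–85 → 58 bp
  86–95 → 10 bp
  96–161 then 1–27 → 66 + 27 = 93 bp
Sorted largest to smallest: 93, 58, 10 bp.

93, 58, 10 bp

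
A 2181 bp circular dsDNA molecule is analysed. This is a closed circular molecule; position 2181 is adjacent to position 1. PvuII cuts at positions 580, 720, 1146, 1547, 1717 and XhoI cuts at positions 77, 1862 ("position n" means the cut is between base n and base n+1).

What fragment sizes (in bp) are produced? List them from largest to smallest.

503, 426, 401, 396, 170, 145, 140 bp

Combined cut positions (sorted): 77, 580, 720, 1146, 1547, 1717, 1862.
Circular molecule, 7 cuts → 7 fragments:
  580 − 77 = 503 bp
  720 − 580 = 140 bp
  1146 − 720 = 426 bp
  1547 − 1146 = 401 bp
  1717 − 1547 = 170 bp
  1862 − 1717 = 145 bp
  wrap: 2181 − 1862 + 77 = 396 bp
Sorted largest to smallest: 503, 426, 401, 396, 170, 145, 140 bp.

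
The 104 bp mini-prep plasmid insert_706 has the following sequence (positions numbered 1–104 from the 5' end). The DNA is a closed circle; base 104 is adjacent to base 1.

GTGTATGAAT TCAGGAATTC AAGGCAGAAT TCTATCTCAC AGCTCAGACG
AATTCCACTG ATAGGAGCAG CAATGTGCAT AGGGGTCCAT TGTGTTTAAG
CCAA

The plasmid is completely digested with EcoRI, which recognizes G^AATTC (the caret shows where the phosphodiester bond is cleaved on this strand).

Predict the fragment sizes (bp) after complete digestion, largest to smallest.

61, 23, 12, 8 bp

EcoRI sites (GAATTC) start at positions 7, 15, 27, 50.
EcoRI cuts after the first base of each site, so after positions 7, 15, 27, 50.
Circular molecule, 4 cuts → 4 fragments:
  8–15 → 8 bp
  16–27 → 12 bp
  28–50 → 23 bp
  51–104 then 1–7 → 54 + 7 = 61 bp
Sorted largest to smallest: 61, 23, 12, 8 bp.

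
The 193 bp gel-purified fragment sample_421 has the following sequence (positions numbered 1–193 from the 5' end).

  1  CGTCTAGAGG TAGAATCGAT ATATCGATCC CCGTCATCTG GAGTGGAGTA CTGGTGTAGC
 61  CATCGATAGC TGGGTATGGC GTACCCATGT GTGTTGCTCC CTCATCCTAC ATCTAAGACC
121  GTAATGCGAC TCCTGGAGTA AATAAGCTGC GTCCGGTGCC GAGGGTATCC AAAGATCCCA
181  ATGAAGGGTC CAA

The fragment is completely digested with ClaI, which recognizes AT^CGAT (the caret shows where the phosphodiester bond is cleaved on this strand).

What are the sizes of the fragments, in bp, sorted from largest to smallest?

130, 39, 16, 8 bp

ClaI sites (ATCGAT) start at positions 15, 23, 62.
ClaI cuts after base 2 of each site, so after positions 16, 24, 63.
Linear molecule, 3 cuts → 4 fragments:
  1–16 → 16 bp
  17–24 → 8 bp
  25–63 → 39 bp
  64–193 → 130 bp
Sorted largest to smallest: 130, 39, 16, 8 bp.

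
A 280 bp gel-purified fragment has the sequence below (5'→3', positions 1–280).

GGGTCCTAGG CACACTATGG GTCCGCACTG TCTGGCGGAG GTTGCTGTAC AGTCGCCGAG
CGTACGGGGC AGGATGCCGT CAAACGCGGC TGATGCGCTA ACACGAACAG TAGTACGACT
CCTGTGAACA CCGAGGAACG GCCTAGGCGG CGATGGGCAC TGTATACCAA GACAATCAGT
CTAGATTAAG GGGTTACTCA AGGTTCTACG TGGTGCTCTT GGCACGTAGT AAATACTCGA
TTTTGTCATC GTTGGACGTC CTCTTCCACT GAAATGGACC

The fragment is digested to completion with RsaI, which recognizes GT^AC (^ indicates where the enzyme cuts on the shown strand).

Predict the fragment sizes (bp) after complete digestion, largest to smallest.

RsaI sites (GTAC) start at positions 47, 62, 113.
RsaI cuts after base 2 of each site, so after positions 48, 63, 114.
Linear molecule, 3 cuts → 4 fragments:
  1–48 → 48 bp
  49–63 → 15 bp
  64–114 → 51 bp
  115–280 → 166 bp
Sorted largest to smallest: 166, 51, 48, 15 bp.

166, 51, 48, 15 bp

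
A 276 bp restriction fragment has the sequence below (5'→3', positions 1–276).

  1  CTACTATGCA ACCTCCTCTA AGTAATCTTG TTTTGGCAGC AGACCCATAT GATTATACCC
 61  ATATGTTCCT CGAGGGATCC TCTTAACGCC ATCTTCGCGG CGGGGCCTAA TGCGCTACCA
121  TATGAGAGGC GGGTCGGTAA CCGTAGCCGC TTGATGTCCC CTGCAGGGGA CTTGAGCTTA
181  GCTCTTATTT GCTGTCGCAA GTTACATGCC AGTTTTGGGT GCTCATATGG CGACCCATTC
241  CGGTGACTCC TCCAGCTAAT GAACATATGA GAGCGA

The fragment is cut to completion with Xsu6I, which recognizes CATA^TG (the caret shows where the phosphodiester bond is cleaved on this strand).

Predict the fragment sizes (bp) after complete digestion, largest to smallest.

105, 59, 49, 40, 14, 9 bp

Xsu6I sites (CATATG) start at positions 46, 60, 119, 224, 264.
Xsu6I cuts after base 4 of each site, so after positions 49, 63, 122, 227, 267.
Linear molecule, 5 cuts → 6 fragments:
  1–49 → 49 bp
  50–63 → 14 bp
  64–122 → 59 bp
  123–227 → 105 bp
  228–267 → 40 bp
  268–276 → 9 bp
Sorted largest to smallest: 105, 59, 49, 40, 14, 9 bp.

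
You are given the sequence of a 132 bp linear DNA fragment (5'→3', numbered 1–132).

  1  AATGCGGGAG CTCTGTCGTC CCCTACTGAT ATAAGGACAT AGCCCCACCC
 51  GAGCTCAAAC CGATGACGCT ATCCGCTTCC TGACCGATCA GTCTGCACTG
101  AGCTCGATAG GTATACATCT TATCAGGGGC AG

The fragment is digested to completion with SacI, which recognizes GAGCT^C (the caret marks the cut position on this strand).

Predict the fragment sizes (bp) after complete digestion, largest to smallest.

49, 43, 28, 12 bp

SacI sites (GAGCTC) start at positions 8, 51, 100.
SacI cuts after base 5 of each site (before the last base), so after positions 12, 55, 104.
Linear molecule, 3 cuts → 4 fragments:
  1–12 → 12 bp
  13–55 → 43 bp
  56–104 → 49 bp
  105–132 → 28 bp
Sorted largest to smallest: 49, 43, 28, 12 bp.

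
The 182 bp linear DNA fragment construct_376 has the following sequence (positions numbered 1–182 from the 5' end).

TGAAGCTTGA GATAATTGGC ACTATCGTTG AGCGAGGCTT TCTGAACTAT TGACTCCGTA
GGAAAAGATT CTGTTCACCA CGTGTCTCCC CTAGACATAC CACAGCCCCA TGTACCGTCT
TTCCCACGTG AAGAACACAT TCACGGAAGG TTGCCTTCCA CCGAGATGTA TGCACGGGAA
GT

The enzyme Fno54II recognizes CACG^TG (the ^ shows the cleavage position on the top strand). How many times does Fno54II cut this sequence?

CACGTG occurs starting at positions 79, 125.
Fno54II cuts at 2 sites.

2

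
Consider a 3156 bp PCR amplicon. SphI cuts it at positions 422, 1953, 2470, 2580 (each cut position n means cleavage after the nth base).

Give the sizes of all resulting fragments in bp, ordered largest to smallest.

Linear molecule, 4 cuts → 5 fragments:
  422 − 0 = 422 bp
  1953 − 422 = 1531 bp
  2470 − 1953 = 517 bp
  2580 − 2470 = 110 bp
  3156 − 2580 = 576 bp
Sorted largest to smallest: 1531, 576, 517, 422, 110 bp.

1531, 576, 517, 422, 110 bp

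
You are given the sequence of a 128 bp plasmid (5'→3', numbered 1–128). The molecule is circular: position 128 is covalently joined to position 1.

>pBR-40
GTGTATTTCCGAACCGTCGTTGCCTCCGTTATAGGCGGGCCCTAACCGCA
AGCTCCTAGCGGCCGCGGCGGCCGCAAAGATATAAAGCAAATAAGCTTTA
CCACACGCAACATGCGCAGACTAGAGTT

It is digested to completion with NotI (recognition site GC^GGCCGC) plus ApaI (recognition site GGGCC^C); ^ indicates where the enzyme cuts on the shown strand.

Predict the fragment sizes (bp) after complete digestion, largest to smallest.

100, 19, 9 bp

NotI sites (GCGGCCGC) start at positions 59, 68.
NotI cuts after base 2 of each site, so after positions 60, 69.
The ApaI site (GGGCCC) starts at position 37.
ApaI cuts after base 5 of each site (before the last base), so after position 41.
Combined cut positions: 41, 60, 69.
Circular molecule, 3 cuts → 3 fragments:
  42–60 → 19 bp
  61–69 → 9 bp
  70–128 then 1–41 → 59 + 41 = 100 bp
Sorted largest to smallest: 100, 19, 9 bp.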